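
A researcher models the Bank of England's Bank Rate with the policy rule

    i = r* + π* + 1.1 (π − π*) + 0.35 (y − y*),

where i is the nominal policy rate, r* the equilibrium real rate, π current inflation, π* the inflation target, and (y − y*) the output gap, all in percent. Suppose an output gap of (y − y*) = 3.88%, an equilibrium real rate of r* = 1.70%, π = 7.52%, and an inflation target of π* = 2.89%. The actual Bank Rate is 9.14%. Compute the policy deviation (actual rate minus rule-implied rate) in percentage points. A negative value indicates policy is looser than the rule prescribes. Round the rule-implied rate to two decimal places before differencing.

-1.90 pp

i = 1.70 + 2.89 + 1.1 × (7.52 − 2.89) + 0.35 × 3.88
   = 1.70 + 2.89 + 5.093 + 1.358 = 11.04
Deviation = 9.14 − 11.04 = -1.90 pp.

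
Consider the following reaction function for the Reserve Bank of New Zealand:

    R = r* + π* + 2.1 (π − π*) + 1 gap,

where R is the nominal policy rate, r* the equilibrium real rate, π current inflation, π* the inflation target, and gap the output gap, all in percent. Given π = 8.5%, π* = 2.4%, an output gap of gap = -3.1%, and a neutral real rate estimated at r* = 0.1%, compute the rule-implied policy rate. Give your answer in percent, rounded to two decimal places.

12.21%

R = 0.1 + 2.4 + 2.1 × (8.5 − 2.4) + 1 × (-3.1)
   = 0.1 + 2.4 + 12.81 − 3.1 = 12.21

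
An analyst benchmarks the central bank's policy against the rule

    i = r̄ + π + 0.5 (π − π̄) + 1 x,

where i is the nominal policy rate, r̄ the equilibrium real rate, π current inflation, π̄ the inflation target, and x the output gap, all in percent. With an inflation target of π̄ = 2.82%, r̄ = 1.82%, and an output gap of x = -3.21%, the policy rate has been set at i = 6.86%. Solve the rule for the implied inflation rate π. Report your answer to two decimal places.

Collecting π: i = r̄ + (1 + 0.5) π − 0.5 π̄ + 1 x
1.5 π = 6.86 − 1.82 + 0.5 × 2.82 − 1 × (-3.21) = 9.66
π = 9.66 / 1.5 = 6.44

6.44%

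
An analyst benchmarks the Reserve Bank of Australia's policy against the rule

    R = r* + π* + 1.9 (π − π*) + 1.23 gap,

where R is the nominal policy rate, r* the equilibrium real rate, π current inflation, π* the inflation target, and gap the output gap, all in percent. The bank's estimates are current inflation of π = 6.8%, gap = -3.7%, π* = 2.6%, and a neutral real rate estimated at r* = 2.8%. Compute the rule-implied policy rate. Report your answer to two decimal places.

8.83%

R = 2.8 + 2.6 + 1.9 × (6.8 − 2.6) + 1.23 × (-3.7)
   = 2.8 + 2.6 + 7.98 − 4.551 = 8.83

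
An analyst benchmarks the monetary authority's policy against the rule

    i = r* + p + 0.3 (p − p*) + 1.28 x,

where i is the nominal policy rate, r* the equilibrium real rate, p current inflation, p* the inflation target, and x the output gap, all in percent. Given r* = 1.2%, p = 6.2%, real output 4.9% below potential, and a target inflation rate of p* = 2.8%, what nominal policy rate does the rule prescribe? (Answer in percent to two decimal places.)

2.15%

Output 4.9% below potential → x = -4.9.
i = 1.2 + 6.2 + 0.3 × (6.2 − 2.8) + 1.28 × (-4.9)
   = 1.2 + 6.2 + 1.02 − 6.272 = 2.15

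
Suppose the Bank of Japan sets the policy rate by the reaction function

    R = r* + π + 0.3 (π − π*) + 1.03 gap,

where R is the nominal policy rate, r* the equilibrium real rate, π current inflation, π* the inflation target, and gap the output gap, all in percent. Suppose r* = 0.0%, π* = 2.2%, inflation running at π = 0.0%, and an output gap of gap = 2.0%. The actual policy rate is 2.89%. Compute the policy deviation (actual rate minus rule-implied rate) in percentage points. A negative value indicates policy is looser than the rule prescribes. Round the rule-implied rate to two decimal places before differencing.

1.49 pp

R = 0.0 + 0.0 + 0.3 × (0.0 − 2.2) + 1.03 × 2.0
   = 0.0 + 0 − 0.66 + 2.06 = 1.40
Deviation = 2.89 − 1.40 = 1.49 pp.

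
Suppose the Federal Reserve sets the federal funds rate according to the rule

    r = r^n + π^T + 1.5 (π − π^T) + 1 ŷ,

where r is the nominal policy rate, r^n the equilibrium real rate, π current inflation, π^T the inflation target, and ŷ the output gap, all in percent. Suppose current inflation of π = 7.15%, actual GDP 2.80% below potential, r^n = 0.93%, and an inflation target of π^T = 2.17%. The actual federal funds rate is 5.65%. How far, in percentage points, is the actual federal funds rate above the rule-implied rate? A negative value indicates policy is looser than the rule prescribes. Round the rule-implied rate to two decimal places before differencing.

Output 2.80% below potential → ŷ = -2.80.
r = 0.93 + 2.17 + 1.5 × (7.15 − 2.17) + 1 × (-2.80)
   = 0.93 + 2.17 + 7.47 − 2.8 = 7.77
Deviation = 5.65 − 7.77 = -2.12 pp.

-2.12 pp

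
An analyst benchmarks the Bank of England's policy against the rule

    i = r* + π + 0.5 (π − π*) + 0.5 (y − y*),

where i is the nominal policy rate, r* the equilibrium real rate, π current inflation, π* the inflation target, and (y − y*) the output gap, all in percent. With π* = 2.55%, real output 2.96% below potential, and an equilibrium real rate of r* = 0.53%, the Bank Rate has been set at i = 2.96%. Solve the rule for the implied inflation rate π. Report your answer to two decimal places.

Output 2.96% below potential → (y − y*) = -2.96.
Collecting π: i = r* + (1 + 0.5) π − 0.5 π* + 0.5 (y − y*)
1.5 π = 2.96 − 0.53 + 0.5 × 2.55 − 0.5 × (-2.96) = 5.185
π = 5.185 / 1.5 = 3.46

3.46%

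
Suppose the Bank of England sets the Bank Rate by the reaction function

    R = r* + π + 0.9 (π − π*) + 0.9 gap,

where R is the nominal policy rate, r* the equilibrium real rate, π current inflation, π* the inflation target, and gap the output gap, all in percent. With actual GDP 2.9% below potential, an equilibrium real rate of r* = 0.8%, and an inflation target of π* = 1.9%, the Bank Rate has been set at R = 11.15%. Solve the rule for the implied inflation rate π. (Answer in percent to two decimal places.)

Output 2.9% below potential → gap = -2.9.
Collecting π: R = r* + (1 + 0.9) π − 0.9 π* + 0.9 gap
1.9 π = 11.15 − 0.8 + 0.9 × 1.9 − 0.9 × (-2.9) = 14.67
π = 14.67 / 1.9 = 7.72

7.72%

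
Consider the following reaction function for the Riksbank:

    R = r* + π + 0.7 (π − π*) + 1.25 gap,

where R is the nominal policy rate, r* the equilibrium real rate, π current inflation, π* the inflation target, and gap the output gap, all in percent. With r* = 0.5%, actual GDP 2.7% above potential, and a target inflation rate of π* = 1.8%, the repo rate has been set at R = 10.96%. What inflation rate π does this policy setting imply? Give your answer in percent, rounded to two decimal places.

4.91%

Output 2.7% above potential → gap = 2.7.
Collecting π: R = r* + (1 + 0.7) π − 0.7 π* + 1.25 gap
1.7 π = 10.96 − 0.5 + 0.7 × 1.8 − 1.25 × 2.7 = 8.345
π = 8.345 / 1.7 = 4.91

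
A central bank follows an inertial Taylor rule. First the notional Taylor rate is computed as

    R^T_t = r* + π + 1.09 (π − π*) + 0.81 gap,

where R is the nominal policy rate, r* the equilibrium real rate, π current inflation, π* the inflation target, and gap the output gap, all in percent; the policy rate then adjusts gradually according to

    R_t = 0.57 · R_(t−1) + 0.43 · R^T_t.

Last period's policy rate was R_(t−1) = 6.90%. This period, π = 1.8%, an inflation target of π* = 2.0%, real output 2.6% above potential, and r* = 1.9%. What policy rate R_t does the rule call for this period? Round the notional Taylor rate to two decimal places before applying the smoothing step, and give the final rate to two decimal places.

6.34%

Output 2.6% above potential → gap = 2.6.
R^T_t = 1.9 + 1.8 + 1.09 × (1.8 − 2.0) + 0.81 × 2.6
   = 1.9 + 1.8 − 0.218 + 2.106 = 5.59
R_t = 0.57 × 6.90 + 0.43 × 5.59 = 3.933 + 2.4037 = 6.34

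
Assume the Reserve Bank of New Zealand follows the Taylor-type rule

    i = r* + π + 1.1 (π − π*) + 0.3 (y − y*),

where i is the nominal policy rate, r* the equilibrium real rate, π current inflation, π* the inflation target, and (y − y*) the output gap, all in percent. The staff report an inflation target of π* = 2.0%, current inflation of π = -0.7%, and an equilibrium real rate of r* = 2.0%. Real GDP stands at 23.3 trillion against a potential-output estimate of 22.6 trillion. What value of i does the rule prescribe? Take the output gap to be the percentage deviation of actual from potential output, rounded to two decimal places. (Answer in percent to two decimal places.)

Output gap = 100 × (23.3 − 22.6) / 22.6 = 3.10%.
i = 2.00 + (-0.70) + 1.1 × (-0.70 − 2.00) + 0.3 × 3.10
   = 2.00 − 0.7 − 2.97 + 0.93 = -0.74

-0.74%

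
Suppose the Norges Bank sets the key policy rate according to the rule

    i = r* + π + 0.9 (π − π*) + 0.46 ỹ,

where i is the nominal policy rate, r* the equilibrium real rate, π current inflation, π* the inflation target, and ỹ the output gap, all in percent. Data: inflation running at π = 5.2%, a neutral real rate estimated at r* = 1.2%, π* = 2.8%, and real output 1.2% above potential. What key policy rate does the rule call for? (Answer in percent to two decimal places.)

9.11%

Output 1.2% above potential → ỹ = 1.2.
i = 1.2 + 5.2 + 0.9 × (5.2 − 2.8) + 0.46 × 1.2
   = 1.2 + 5.2 + 2.16 + 0.552 = 9.11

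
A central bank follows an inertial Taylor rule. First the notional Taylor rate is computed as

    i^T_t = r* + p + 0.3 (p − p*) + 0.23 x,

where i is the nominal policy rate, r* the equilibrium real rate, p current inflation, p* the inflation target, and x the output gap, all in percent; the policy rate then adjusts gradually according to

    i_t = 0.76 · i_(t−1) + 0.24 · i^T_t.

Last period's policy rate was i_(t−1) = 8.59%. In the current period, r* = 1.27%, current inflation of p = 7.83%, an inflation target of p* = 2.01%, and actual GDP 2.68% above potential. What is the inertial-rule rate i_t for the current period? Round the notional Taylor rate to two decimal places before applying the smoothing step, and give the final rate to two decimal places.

Output 2.68% above potential → x = 2.68.
i^T_t = 1.27 + 7.83 + 0.3 × (7.83 − 2.01) + 0.23 × 2.68
   = 1.27 + 7.83 + 1.746 + 0.6164 = 11.46
i_t = 0.76 × 8.59 + 0.24 × 11.46 = 6.5284 + 2.7504 = 9.28

9.28%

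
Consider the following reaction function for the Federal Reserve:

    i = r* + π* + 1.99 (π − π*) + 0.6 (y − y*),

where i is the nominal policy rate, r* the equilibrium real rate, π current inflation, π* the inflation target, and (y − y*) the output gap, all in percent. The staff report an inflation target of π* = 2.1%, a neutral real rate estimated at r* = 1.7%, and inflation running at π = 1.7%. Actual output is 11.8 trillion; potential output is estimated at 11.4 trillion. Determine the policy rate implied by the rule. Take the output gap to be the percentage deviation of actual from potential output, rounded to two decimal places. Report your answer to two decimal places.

5.11%

Output gap = 100 × (11.8 − 11.4) / 11.4 = 3.51%.
i = 1.70 + 2.10 + 1.99 × (1.70 − 2.10) + 0.6 × 3.51
   = 1.70 + 2.1 − 0.796 + 2.106 = 5.11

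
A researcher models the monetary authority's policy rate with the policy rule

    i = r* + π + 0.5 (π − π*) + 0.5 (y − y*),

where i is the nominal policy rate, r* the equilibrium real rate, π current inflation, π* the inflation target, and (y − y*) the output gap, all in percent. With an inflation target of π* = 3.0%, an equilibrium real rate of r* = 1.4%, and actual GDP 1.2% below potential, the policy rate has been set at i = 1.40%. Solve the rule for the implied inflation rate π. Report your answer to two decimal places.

1.40%

Output 1.2% below potential → (y − y*) = -1.2.
Collecting π: i = r* + (1 + 0.5) π − 0.5 π* + 0.5 (y − y*)
1.5 π = 1.40 − 1.4 + 0.5 × 3.0 − 0.5 × (-1.2) = 2.1
π = 2.1 / 1.5 = 1.40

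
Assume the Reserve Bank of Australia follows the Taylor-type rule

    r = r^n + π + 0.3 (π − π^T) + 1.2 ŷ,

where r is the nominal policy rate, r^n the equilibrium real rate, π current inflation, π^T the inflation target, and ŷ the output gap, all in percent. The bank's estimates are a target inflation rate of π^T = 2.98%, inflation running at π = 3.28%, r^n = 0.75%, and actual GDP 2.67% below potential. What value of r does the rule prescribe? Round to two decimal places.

Output 2.67% below potential → ŷ = -2.67.
r = 0.75 + 3.28 + 0.3 × (3.28 − 2.98) + 1.2 × (-2.67)
   = 0.75 + 3.28 + 0.09 − 3.204 = 0.92

0.92%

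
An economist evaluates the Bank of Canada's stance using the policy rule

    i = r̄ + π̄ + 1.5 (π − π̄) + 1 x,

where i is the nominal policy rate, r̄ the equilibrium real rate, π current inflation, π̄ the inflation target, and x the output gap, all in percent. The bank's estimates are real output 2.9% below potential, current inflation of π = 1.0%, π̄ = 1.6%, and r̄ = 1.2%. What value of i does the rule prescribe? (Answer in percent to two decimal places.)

-1.00%

Output 2.9% below potential → x = -2.9.
i = 1.2 + 1.6 + 1.5 × (1.0 − 1.6) + 1 × (-2.9)
   = 1.2 + 1.6 − 0.9 − 2.9 = -1.00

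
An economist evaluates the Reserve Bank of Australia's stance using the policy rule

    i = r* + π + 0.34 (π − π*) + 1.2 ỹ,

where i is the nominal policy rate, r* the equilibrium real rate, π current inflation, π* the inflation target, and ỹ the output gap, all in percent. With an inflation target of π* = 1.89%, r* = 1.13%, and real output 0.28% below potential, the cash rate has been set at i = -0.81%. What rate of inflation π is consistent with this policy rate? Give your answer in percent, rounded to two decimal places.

-0.72%

Output 0.28% below potential → ỹ = -0.28.
Collecting π: i = r* + (1 + 0.34) π − 0.34 π* + 1.2 ỹ
1.34 π = -0.81 − 1.13 + 0.34 × 1.89 − 1.2 × (-0.28) = -0.9614
π = -0.9614 / 1.34 = -0.72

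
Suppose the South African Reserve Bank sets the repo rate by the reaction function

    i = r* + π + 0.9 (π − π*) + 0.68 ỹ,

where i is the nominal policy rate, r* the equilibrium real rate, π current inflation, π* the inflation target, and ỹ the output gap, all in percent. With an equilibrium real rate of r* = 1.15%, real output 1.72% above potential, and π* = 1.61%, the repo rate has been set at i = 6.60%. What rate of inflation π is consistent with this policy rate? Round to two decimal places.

3.02%

Output 1.72% above potential → ỹ = 1.72.
Collecting π: i = r* + (1 + 0.9) π − 0.9 π* + 0.68 ỹ
1.9 π = 6.60 − 1.15 + 0.9 × 1.61 − 0.68 × 1.72 = 5.7294
π = 5.7294 / 1.9 = 3.02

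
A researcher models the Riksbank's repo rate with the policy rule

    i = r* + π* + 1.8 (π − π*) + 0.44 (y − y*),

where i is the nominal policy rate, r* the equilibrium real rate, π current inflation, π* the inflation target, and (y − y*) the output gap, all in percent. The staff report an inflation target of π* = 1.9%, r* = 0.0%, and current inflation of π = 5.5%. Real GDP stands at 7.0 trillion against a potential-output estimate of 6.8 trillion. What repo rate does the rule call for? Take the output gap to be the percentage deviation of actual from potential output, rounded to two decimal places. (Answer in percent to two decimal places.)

Output gap = 100 × (7.0 − 6.8) / 6.8 = 2.94%.
i = 0.00 + 1.90 + 1.8 × (5.50 − 1.90) + 0.44 × 2.94
   = 0.00 + 1.9 + 6.48 + 1.2936 = 9.67

9.67%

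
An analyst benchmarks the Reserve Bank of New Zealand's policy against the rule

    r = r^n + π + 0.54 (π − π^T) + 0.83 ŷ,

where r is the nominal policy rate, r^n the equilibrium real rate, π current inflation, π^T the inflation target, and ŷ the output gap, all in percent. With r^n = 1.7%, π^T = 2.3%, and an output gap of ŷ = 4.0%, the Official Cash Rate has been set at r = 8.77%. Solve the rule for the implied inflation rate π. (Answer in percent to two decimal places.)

3.24%

Collecting π: r = r^n + (1 + 0.54) π − 0.54 π^T + 0.83 ŷ
1.54 π = 8.77 − 1.7 + 0.54 × 2.3 − 0.83 × 4.0 = 4.992
π = 4.992 / 1.54 = 3.24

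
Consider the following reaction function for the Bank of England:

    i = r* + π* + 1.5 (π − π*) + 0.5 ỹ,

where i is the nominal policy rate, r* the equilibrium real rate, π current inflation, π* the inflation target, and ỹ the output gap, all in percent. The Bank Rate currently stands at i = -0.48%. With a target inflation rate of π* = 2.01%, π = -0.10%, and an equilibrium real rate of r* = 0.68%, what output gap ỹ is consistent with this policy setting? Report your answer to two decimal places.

0.5 ỹ = -0.48 − 0.68 − 2.01 − 1.5 × ((-0.10) − 2.01) = -0.005
ỹ = -0.005 / 0.5 = -0.01

-0.01%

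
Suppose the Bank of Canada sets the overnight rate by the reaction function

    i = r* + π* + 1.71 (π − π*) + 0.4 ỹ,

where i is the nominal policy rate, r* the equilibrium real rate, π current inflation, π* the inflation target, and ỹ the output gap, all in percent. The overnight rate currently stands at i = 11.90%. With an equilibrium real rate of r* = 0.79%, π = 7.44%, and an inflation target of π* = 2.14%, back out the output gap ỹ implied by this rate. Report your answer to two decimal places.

-0.23%

0.4 ỹ = 11.90 − 0.79 − 2.14 − 1.71 × (7.44 − 2.14) = -0.093
ỹ = -0.093 / 0.4 = -0.23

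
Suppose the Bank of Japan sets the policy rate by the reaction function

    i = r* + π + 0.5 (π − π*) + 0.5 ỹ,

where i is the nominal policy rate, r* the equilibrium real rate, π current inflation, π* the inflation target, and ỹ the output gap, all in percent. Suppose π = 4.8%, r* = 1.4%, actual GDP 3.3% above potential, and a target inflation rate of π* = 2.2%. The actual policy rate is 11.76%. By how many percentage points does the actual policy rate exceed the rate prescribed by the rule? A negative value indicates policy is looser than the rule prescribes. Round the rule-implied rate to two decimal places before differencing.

Output 3.3% above potential → ỹ = 3.3.
i = 1.4 + 4.8 + 0.5 × (4.8 − 2.2) + 0.5 × 3.3
   = 1.4 + 4.8 + 1.3 + 1.65 = 9.15
Deviation = 11.76 − 9.15 = 2.61 pp.

2.61 pp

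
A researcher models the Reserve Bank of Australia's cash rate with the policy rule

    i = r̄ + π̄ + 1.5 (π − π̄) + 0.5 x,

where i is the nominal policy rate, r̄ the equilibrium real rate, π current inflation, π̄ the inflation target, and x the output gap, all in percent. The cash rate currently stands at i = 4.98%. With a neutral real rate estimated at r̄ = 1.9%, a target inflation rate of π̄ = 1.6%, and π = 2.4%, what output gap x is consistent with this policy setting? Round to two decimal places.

0.56%

0.5 x = 4.98 − 1.9 − 1.6 − 1.5 × (2.4 − 1.6) = 0.28
x = 0.28 / 0.5 = 0.56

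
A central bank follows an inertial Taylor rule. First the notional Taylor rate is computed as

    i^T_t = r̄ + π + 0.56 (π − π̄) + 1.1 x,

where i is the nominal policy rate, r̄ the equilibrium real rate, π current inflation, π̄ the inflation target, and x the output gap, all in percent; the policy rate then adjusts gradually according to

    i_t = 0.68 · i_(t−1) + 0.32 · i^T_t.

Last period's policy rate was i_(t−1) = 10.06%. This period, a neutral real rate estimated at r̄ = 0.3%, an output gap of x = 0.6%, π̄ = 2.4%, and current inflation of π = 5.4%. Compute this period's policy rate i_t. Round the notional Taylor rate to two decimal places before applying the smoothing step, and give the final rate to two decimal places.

i^T_t = 0.3 + 5.4 + 0.56 × (5.4 − 2.4) + 1.1 × 0.6
   = 0.3 + 5.4 + 1.68 + 0.66 = 8.04
i_t = 0.68 × 10.06 + 0.32 × 8.04 = 6.8408 + 2.5728 = 9.41

9.41%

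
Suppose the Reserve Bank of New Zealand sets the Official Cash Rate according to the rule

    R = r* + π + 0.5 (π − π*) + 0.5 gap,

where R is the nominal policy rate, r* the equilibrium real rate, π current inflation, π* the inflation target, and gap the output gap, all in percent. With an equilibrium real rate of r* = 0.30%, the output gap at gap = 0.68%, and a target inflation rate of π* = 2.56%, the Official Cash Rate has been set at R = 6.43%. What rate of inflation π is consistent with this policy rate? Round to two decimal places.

4.71%

Collecting π: R = r* + (1 + 0.5) π − 0.5 π* + 0.5 gap
1.5 π = 6.43 − 0.30 + 0.5 × 2.56 − 0.5 × 0.68 = 7.07
π = 7.07 / 1.5 = 4.71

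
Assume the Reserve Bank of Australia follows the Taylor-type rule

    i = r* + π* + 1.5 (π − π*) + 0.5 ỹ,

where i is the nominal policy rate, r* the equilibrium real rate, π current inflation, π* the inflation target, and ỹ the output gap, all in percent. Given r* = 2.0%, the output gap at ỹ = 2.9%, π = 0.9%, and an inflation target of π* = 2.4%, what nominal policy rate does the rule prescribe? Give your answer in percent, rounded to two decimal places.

i = 2.0 + 2.4 + 1.5 × (0.9 − 2.4) + 0.5 × 2.9
   = 2.0 + 2.4 − 2.25 + 1.45 = 3.60

3.60%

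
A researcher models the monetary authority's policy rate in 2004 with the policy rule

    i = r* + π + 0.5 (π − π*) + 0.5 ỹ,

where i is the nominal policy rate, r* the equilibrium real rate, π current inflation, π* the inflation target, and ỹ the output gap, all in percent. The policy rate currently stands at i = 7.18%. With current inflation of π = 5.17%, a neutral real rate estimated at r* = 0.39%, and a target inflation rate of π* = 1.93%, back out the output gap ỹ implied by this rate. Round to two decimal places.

0.5 ỹ = 7.18 − 0.39 − 5.17 − 0.5 × (5.17 − 1.93) = 0
ỹ = 0 / 0.5 = 0.00

0.00%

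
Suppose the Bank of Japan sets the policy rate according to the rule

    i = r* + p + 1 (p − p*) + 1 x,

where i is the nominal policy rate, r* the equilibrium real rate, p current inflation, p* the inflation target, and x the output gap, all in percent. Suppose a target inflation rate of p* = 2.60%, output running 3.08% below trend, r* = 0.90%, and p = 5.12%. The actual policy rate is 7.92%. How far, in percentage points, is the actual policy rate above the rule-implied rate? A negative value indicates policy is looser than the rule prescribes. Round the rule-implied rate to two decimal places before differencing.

2.46 pp

Output 3.08% below potential → x = -3.08.
i = 0.90 + 5.12 + 1 × (5.12 − 2.60) + 1 × (-3.08)
   = 0.90 + 5.12 + 2.52 − 3.08 = 5.46
Deviation = 7.92 − 5.46 = 2.46 pp.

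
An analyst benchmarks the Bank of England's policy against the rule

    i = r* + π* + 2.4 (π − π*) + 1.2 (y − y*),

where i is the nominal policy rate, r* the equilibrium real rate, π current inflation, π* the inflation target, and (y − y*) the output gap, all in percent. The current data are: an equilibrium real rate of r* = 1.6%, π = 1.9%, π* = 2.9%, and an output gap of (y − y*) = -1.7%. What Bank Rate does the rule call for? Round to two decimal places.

i = 1.6 + 2.9 + 2.4 × (1.9 − 2.9) + 1.2 × (-1.7)
   = 1.6 + 2.9 − 2.4 − 2.04 = 0.06

0.06%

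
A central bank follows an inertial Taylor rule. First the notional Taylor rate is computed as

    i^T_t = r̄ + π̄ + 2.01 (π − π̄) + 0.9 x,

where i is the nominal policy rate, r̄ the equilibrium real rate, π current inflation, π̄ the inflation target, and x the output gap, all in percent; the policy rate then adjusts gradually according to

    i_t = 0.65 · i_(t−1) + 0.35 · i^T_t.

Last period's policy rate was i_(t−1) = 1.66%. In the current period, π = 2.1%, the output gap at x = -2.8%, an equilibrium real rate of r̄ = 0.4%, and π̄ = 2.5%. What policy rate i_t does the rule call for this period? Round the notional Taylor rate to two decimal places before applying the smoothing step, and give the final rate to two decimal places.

i^T_t = 0.4 + 2.5 + 2.01 × (2.1 − 2.5) + 0.9 × (-2.8)
   = 0.4 + 2.5 − 0.804 − 2.52 = -0.42
i_t = 0.65 × 1.66 + 0.35 × (-0.42) = 1.079 − 0.147 = 0.93

0.93%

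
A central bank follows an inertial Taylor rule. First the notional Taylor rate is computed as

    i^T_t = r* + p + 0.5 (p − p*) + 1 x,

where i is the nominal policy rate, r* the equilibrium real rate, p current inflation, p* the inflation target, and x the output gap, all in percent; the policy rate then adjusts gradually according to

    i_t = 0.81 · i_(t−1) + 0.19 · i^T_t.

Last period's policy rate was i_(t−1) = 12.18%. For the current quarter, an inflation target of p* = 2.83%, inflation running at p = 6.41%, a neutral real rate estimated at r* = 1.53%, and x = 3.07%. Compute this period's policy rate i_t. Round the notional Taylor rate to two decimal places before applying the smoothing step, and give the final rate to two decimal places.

12.30%

i^T_t = 1.53 + 6.41 + 0.5 × (6.41 − 2.83) + 1 × 3.07
   = 1.53 + 6.41 + 1.79 + 3.07 = 12.80
i_t = 0.81 × 12.18 + 0.19 × 12.80 = 9.8658 + 2.432 = 12.30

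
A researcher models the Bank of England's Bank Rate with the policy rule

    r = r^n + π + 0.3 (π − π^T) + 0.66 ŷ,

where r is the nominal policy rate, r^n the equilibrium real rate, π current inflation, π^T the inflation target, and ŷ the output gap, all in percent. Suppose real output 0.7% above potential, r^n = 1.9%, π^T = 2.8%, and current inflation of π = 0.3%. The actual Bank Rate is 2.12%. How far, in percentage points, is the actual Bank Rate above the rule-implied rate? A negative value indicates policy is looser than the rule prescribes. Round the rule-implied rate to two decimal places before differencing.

0.21 pp

Output 0.7% above potential → ŷ = 0.7.
r = 1.9 + 0.3 + 0.3 × (0.3 − 2.8) + 0.66 × 0.7
   = 1.9 + 0.3 − 0.75 + 0.462 = 1.91
Deviation = 2.12 − 1.91 = 0.21 pp.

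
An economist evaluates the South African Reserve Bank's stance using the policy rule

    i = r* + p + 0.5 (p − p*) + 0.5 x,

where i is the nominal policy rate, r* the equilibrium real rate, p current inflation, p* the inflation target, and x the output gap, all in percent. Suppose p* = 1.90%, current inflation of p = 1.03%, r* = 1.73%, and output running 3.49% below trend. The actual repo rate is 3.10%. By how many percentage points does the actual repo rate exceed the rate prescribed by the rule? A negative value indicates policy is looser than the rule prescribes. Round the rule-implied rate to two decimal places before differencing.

2.52 pp

Output 3.49% below potential → x = -3.49.
i = 1.73 + 1.03 + 0.5 × (1.03 − 1.90) + 0.5 × (-3.49)
   = 1.73 + 1.03 − 0.435 − 1.745 = 0.58
Deviation = 3.10 − 0.58 = 2.52 pp.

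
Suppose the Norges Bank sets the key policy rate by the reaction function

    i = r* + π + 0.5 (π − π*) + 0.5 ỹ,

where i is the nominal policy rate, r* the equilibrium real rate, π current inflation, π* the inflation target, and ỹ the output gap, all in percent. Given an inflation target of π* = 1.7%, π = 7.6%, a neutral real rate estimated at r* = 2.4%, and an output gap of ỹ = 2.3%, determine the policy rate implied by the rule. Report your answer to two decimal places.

14.10%

i = 2.4 + 7.6 + 0.5 × (7.6 − 1.7) + 0.5 × 2.3
   = 2.4 + 7.6 + 2.95 + 1.15 = 14.10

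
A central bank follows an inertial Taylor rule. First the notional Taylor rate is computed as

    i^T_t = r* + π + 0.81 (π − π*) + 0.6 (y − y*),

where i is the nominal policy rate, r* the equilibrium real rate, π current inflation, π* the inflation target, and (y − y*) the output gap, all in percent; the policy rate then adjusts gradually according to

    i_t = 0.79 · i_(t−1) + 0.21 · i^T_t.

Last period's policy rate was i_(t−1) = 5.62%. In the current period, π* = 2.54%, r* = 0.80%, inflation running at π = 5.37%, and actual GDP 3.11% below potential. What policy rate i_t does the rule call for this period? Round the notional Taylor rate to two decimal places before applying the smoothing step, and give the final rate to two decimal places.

Output 3.11% below potential → (y − y*) = -3.11.
i^T_t = 0.80 + 5.37 + 0.81 × (5.37 − 2.54) + 0.6 × (-3.11)
   = 0.80 + 5.37 + 2.2923 − 1.866 = 6.60
i_t = 0.79 × 5.62 + 0.21 × 6.60 = 4.4398 + 1.386 = 5.83

5.83%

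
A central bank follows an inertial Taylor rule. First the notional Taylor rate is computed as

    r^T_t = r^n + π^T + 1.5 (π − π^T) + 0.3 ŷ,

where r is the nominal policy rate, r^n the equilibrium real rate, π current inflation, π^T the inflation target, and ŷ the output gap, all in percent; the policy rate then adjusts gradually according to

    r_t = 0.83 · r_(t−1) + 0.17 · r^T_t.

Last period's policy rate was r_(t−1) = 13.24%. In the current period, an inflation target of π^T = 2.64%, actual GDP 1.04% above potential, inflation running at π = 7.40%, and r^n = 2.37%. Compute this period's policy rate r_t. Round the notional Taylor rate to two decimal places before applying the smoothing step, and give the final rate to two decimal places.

13.11%

Output 1.04% above potential → ŷ = 1.04.
r^T_t = 2.37 + 2.64 + 1.5 × (7.40 − 2.64) + 0.3 × 1.04
   = 2.37 + 2.64 + 7.14 + 0.312 = 12.46
r_t = 0.83 × 13.24 + 0.17 × 12.46 = 10.9892 + 2.1182 = 13.11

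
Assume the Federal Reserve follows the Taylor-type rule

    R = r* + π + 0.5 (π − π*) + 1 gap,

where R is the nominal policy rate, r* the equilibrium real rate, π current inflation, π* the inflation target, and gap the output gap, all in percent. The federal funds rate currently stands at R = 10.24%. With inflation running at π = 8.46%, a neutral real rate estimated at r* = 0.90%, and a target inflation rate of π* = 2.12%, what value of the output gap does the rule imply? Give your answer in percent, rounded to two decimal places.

-2.29%

1 gap = 10.24 − 0.90 − 8.46 − 0.5 × (8.46 − 2.12) = -2.29
gap = -2.29 / 1 = -2.29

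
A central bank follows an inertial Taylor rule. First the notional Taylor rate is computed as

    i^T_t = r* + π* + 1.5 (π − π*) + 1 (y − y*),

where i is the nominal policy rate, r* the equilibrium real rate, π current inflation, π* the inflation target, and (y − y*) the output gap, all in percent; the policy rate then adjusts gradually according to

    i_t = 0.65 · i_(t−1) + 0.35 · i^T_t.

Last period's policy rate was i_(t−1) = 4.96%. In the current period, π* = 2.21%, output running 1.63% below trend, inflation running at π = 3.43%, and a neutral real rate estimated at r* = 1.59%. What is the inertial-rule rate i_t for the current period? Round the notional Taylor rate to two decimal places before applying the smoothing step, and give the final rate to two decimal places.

Output 1.63% below potential → (y − y*) = -1.63.
i^T_t = 1.59 + 2.21 + 1.5 × (3.43 − 2.21) + 1 × (-1.63)
   = 1.59 + 2.21 + 1.83 − 1.63 = 4.00
i_t = 0.65 × 4.96 + 0.35 × 4.00 = 3.224 + 1.4 = 4.62

4.62%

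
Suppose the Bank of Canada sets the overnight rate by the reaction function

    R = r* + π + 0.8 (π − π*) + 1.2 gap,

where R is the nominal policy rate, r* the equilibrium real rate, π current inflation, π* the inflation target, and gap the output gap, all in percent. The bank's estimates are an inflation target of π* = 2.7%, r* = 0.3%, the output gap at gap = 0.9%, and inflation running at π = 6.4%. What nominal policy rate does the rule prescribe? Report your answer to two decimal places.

R = 0.3 + 6.4 + 0.8 × (6.4 − 2.7) + 1.2 × 0.9
   = 0.3 + 6.4 + 2.96 + 1.08 = 10.74

10.74%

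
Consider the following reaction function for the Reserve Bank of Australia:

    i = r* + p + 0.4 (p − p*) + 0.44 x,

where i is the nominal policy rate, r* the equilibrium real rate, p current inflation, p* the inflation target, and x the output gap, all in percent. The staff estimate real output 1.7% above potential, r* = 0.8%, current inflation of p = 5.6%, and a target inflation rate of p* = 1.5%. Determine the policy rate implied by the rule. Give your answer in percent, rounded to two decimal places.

8.79%

Output 1.7% above potential → x = 1.7.
i = 0.8 + 5.6 + 0.4 × (5.6 − 1.5) + 0.44 × 1.7
   = 0.8 + 5.6 + 1.64 + 0.748 = 8.79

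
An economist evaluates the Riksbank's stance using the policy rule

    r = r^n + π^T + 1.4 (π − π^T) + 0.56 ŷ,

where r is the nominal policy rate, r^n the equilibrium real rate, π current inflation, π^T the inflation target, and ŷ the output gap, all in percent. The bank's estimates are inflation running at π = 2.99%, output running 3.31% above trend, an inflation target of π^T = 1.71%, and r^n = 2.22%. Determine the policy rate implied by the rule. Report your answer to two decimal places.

Output 3.31% above potential → ŷ = 3.31.
r = 2.22 + 1.71 + 1.4 × (2.99 − 1.71) + 0.56 × 3.31
   = 2.22 + 1.71 + 1.792 + 1.8536 = 7.58

7.58%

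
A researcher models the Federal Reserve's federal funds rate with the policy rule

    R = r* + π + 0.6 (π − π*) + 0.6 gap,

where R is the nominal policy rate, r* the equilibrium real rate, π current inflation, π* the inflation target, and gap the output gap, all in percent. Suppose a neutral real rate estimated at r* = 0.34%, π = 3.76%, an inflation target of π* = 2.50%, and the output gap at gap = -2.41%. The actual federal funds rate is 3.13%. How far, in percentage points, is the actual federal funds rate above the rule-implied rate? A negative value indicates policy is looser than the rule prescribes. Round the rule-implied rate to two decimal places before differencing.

R = 0.34 + 3.76 + 0.6 × (3.76 − 2.50) + 0.6 × (-2.41)
   = 0.34 + 3.76 + 0.756 − 1.446 = 3.41
Deviation = 3.13 − 3.41 = -0.28 pp.

-0.28 pp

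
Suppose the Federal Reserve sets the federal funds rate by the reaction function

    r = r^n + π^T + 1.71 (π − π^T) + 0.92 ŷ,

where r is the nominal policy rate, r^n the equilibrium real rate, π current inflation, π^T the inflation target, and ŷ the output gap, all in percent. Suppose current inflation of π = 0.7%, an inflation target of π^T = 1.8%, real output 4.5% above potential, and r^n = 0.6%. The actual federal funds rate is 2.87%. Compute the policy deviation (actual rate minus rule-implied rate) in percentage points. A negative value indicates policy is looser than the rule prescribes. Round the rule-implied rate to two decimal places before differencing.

-1.79 pp

Output 4.5% above potential → ŷ = 4.5.
r = 0.6 + 1.8 + 1.71 × (0.7 − 1.8) + 0.92 × 4.5
   = 0.6 + 1.8 − 1.881 + 4.14 = 4.66
Deviation = 2.87 − 4.66 = -1.79 pp.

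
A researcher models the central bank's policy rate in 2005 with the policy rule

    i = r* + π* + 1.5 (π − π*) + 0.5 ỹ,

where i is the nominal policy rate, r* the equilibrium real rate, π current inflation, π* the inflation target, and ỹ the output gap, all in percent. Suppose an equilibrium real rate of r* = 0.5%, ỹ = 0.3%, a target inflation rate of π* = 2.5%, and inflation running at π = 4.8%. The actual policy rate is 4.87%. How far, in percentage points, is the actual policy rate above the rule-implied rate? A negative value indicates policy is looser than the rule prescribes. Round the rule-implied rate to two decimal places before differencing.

i = 0.5 + 2.5 + 1.5 × (4.8 − 2.5) + 0.5 × 0.3
   = 0.5 + 2.5 + 3.45 + 0.15 = 6.60
Deviation = 4.87 − 6.60 = -1.73 pp.

-1.73 pp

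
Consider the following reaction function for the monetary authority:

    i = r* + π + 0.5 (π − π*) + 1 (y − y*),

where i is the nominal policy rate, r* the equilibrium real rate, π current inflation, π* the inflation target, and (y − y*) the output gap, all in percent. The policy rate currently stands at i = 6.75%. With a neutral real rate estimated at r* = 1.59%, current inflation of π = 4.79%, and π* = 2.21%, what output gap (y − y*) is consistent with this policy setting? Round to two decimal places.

1 (y − y*) = 6.75 − 1.59 − 4.79 − 0.5 × (4.79 − 2.21) = -0.92
(y − y*) = -0.92 / 1 = -0.92

-0.92%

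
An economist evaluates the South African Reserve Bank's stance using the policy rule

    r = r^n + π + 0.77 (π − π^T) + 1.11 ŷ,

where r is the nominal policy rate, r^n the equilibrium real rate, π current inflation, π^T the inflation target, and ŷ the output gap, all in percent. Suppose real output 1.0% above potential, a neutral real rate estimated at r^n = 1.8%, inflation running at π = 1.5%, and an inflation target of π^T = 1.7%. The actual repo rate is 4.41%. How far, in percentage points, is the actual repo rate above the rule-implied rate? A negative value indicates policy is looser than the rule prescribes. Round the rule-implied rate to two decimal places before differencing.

0.15 pp

Output 1.0% above potential → ŷ = 1.0.
r = 1.8 + 1.5 + 0.77 × (1.5 − 1.7) + 1.11 × 1.0
   = 1.8 + 1.5 − 0.154 + 1.11 = 4.26
Deviation = 4.41 − 4.26 = 0.15 pp.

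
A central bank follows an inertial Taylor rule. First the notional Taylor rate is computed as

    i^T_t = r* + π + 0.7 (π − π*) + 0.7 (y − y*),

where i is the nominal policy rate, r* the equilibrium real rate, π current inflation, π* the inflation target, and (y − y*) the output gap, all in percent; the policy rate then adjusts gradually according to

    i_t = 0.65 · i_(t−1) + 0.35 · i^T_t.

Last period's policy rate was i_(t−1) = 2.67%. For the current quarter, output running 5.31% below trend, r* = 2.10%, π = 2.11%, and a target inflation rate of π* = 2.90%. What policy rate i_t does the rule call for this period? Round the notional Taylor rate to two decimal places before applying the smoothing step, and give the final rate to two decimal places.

1.71%

Output 5.31% below potential → (y − y*) = -5.31.
i^T_t = 2.10 + 2.11 + 0.7 × (2.11 − 2.90) + 0.7 × (-5.31)
   = 2.10 + 2.11 − 0.553 − 3.717 = -0.06
i_t = 0.65 × 2.67 + 0.35 × (-0.06) = 1.7355 − 0.021 = 1.71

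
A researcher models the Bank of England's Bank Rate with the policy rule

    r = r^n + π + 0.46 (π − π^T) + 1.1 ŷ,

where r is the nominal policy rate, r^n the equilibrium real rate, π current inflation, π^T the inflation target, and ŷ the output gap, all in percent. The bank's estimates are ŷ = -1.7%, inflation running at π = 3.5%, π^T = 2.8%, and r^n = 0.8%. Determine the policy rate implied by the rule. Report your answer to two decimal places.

r = 0.8 + 3.5 + 0.46 × (3.5 − 2.8) + 1.1 × (-1.7)
   = 0.8 + 3.5 + 0.322 − 1.87 = 2.75

2.75%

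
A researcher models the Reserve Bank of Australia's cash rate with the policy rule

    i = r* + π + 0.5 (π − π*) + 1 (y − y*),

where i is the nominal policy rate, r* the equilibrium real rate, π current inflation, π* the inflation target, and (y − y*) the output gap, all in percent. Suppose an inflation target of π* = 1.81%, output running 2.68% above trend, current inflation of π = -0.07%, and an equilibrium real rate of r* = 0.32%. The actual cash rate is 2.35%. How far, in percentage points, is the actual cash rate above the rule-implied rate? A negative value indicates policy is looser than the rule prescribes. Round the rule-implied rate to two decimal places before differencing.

Output 2.68% above potential → (y − y*) = 2.68.
i = 0.32 + (-0.07) + 0.5 × (-0.07 − 1.81) + 1 × 2.68
   = 0.32 − 0.07 − 0.94 + 2.68 = 1.99
Deviation = 2.35 − 1.99 = 0.36 pp.

0.36 pp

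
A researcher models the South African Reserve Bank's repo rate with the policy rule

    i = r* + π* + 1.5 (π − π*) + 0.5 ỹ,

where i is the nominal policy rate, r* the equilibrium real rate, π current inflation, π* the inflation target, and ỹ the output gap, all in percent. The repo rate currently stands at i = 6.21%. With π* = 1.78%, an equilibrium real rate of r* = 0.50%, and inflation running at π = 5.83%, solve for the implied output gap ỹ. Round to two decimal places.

-4.29%

0.5 ỹ = 6.21 − 0.50 − 1.78 − 1.5 × (5.83 − 1.78) = -2.145
ỹ = -2.145 / 0.5 = -4.29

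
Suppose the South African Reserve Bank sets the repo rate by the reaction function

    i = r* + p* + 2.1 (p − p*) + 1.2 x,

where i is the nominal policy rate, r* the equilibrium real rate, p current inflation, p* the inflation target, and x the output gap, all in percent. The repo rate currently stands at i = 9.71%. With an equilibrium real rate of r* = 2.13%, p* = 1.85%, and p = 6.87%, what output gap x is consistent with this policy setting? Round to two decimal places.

1.2 x = 9.71 − 2.13 − 1.85 − 2.1 × (6.87 − 1.85) = -4.812
x = -4.812 / 1.2 = -4.01

-4.01%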